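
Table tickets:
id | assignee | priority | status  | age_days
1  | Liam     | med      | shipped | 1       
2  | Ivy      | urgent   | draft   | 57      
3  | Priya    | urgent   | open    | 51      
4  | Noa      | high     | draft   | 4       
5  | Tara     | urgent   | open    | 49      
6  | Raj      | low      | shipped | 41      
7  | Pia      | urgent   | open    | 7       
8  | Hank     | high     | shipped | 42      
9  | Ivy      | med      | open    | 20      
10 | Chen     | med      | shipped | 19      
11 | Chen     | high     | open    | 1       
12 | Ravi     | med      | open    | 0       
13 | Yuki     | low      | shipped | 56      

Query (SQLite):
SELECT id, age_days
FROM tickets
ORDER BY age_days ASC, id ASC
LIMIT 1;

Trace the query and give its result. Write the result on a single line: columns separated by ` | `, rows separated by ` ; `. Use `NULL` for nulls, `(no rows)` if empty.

12 | 0

Sort by age_days asc, tiebreak id asc: (0, id=12), (1, id=1), (1, id=11), (4, id=4) …. Take first 1.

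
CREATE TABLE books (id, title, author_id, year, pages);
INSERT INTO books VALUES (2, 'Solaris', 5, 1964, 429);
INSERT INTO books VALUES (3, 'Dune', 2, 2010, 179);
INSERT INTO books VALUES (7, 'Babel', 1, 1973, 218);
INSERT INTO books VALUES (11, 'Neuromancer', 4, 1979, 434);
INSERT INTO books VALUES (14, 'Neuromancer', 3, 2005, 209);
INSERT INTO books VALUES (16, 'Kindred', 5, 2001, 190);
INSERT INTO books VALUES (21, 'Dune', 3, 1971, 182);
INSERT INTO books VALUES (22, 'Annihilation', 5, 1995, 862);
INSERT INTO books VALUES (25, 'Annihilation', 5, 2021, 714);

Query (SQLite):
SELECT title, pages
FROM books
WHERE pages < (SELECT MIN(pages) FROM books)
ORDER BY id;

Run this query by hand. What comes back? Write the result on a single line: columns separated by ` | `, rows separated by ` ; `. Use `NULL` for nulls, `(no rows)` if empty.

(no rows)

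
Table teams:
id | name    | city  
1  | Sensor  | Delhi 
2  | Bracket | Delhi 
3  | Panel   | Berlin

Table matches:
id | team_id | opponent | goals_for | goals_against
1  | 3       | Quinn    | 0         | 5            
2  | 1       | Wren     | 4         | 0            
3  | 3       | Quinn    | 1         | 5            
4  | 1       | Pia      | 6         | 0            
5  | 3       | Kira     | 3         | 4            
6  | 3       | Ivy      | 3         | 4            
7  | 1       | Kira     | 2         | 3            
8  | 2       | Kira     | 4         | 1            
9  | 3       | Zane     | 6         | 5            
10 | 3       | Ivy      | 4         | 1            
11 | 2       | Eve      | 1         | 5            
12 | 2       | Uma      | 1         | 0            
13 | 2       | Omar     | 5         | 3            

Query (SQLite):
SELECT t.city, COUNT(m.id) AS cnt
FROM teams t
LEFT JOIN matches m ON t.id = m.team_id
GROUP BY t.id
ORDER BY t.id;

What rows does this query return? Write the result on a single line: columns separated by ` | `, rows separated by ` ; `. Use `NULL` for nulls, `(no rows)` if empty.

Delhi | 3 ; Delhi | 4 ; Berlin | 6

LEFT JOIN keeps every teams row; unmatched ones get NULL for matches columns.
Group by teams.id and compute COUNT(m.id). COUNT(col) of an all-NULL group is 0.
  1: ids {2, 4, 7} → COUNT(m.id)=3
  2: ids {8, 11, 12, 13} → COUNT(m.id)=4
  3: ids {1, 3, 5, 6, 9, 10} → COUNT(m.id)=6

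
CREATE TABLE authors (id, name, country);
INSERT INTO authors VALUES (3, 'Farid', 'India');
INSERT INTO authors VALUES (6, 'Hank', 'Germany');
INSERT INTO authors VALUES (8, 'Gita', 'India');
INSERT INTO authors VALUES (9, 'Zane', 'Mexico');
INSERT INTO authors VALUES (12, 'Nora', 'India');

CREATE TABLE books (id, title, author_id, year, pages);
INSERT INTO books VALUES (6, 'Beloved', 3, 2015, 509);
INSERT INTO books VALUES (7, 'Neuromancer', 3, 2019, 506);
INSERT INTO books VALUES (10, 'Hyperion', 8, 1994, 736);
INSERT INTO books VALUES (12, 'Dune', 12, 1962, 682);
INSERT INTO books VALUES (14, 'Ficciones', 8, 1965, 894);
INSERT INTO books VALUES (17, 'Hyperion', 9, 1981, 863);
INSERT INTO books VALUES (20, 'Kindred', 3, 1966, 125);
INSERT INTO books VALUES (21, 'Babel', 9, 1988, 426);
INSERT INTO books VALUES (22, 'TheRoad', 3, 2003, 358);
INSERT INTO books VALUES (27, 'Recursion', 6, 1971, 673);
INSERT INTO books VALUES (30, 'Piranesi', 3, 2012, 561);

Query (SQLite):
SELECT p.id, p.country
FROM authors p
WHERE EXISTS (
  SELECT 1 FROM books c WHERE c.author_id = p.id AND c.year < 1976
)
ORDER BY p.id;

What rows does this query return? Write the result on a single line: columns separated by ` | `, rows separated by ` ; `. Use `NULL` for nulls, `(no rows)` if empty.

For each authors row, check whether any books with matching author_id has year < 1976.
Keep rows where that is true.

3 | India ; 6 | Germany ; 8 | India ; 12 | India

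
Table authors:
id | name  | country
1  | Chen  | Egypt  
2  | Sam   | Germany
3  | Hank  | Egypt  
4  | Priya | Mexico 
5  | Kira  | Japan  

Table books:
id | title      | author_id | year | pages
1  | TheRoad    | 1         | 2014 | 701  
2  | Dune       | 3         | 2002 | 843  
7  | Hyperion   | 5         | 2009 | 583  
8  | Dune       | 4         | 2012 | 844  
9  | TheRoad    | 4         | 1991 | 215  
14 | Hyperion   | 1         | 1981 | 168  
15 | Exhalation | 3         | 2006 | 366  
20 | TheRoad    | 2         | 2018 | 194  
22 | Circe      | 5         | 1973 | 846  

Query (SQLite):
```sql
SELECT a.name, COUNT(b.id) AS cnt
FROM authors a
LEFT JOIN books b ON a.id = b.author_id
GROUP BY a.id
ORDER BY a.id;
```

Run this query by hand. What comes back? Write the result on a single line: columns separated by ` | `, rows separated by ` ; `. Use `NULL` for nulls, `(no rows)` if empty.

Chen | 2 ; Sam | 1 ; Hank | 2 ; Priya | 2 ; Kira | 2

LEFT JOIN keeps every authors row; unmatched ones get NULL for books columns.
Group by authors.id and compute COUNT(b.id). COUNT(col) of an all-NULL group is 0.
  1: ids {1, 14} → COUNT(b.id)=2
  2: ids {20} → COUNT(b.id)=1
  3: ids {2, 15} → COUNT(b.id)=2
  4: ids {8, 9} → COUNT(b.id)=2
  5: ids {7, 22} → COUNT(b.id)=2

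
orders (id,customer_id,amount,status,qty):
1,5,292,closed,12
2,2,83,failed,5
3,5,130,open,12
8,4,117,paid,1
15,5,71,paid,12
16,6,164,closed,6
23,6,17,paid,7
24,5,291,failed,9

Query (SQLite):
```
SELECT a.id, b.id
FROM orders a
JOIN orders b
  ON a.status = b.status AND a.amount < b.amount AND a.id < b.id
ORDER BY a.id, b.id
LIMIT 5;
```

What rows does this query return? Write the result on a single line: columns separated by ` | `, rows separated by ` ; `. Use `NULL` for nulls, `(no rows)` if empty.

Pairs (a,b) with same status, a.amount < b.amount, a.id < b.id.
status groups: closed:{1,16} failed:{2,24} open:{3} paid:{8,15,23}
Ordered by (a.id, b.id); first 5.

2 | 24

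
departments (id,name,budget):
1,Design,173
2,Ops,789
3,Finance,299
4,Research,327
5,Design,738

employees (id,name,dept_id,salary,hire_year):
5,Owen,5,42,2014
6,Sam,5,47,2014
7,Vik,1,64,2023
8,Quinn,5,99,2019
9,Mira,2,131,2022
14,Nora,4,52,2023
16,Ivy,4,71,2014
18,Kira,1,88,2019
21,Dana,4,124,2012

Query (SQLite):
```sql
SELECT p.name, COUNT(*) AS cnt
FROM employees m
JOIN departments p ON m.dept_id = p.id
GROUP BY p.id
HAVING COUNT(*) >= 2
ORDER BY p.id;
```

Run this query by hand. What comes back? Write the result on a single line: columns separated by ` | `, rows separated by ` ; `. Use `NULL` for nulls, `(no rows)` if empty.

Design | 2 ; Research | 3 ; Design | 3

Join each employees row to its departments via dept_id.
Group joined rows by departments.id; compute COUNT(*) per group.
HAVING: keep groups with count ≥ 2.
  1: ids {7, 18} → COUNT(*)=2
  2: ids {9} → COUNT(*)=1
  4: ids {14, 16, 21} → COUNT(*)=3
  5: ids {5, 6, 8} → COUNT(*)=3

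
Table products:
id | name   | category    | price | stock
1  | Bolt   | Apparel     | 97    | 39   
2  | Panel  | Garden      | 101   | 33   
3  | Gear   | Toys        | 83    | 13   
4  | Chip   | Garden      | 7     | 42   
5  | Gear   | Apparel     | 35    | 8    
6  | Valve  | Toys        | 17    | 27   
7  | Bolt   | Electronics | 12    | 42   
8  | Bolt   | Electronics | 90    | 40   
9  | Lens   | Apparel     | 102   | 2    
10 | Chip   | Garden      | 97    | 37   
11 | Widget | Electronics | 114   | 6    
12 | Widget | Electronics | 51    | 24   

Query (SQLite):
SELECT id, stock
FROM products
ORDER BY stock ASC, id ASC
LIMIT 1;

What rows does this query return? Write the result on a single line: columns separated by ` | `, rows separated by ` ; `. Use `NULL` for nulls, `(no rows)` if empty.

Sort by stock asc, tiebreak id asc: (2, id=9), (6, id=11), (8, id=5), (13, id=3) …. Take first 1.

9 | 2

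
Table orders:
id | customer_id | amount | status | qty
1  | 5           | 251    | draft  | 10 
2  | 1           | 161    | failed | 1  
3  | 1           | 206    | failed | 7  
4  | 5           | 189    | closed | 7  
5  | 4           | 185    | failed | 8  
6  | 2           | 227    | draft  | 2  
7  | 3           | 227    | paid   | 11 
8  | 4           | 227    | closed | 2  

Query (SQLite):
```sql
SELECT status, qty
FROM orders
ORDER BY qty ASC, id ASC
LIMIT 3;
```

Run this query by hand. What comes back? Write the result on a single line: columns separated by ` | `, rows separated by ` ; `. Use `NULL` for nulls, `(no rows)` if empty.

Sort by qty asc, tiebreak id asc: (1, id=2), (2, id=6), (2, id=8), (7, id=3), (7, id=4), (8, id=5) …. Take first 3.

failed | 1 ; draft | 2 ; closed | 2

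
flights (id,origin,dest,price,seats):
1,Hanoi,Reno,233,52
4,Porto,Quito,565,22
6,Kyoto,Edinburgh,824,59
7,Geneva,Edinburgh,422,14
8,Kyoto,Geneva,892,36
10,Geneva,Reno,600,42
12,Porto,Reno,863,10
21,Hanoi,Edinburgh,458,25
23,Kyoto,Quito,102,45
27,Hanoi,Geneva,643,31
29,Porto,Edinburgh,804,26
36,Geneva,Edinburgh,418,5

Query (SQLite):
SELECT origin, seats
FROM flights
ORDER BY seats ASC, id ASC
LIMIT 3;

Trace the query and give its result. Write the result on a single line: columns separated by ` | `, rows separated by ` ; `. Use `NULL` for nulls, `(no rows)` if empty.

Geneva | 5 ; Porto | 10 ; Geneva | 14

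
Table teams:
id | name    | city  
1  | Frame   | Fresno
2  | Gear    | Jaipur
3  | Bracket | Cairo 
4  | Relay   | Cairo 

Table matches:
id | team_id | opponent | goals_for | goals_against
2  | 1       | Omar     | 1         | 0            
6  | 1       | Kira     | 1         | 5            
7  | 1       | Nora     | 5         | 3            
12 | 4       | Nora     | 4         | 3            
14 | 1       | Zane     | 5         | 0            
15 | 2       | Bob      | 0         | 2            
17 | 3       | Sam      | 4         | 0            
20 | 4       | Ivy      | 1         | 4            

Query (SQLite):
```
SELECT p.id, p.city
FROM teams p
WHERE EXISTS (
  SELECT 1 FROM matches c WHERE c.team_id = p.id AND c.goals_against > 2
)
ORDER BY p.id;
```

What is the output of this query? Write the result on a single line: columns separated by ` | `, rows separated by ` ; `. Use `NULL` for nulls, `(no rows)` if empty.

For each teams row, check whether any matches with matching team_id has goals_against > 2.
Keep rows where that is true.

1 | Fresno ; 4 | Cairo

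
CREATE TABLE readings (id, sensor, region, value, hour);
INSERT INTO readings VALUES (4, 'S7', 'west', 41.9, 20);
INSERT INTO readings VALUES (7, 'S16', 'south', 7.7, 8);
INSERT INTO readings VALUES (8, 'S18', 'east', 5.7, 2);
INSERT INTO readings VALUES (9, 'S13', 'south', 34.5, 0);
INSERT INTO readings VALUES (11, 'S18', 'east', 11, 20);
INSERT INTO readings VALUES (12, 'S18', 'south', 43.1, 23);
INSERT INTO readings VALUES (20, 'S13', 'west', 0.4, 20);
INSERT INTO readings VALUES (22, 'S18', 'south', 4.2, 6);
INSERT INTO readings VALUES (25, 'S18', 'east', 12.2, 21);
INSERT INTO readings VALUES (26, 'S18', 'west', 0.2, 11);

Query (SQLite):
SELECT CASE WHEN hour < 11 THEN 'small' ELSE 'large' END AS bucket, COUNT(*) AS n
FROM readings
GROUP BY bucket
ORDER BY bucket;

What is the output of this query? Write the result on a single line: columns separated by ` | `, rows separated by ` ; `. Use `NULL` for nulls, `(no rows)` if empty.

Bucket rows by hour < 11 → 'small' else 'large'; count each bucket.

large | 6 ; small | 4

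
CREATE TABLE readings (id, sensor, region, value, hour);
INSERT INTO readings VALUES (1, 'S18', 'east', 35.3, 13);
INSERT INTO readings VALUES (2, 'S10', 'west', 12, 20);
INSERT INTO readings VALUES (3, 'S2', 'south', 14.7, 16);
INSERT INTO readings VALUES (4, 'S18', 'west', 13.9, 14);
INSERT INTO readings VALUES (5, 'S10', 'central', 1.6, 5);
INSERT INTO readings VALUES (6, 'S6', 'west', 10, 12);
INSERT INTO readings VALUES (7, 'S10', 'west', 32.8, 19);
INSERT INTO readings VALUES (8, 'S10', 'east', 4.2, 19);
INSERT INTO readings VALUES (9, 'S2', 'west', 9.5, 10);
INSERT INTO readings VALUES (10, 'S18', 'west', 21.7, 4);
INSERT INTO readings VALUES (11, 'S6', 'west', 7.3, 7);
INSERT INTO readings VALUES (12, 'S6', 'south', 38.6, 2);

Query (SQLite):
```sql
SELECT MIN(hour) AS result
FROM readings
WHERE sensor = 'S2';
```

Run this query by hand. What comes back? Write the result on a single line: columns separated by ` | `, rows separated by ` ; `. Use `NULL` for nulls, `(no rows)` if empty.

10

Rows where sensor='S2' → hour values: [16, 10].
MIN of non-NULL values = 10.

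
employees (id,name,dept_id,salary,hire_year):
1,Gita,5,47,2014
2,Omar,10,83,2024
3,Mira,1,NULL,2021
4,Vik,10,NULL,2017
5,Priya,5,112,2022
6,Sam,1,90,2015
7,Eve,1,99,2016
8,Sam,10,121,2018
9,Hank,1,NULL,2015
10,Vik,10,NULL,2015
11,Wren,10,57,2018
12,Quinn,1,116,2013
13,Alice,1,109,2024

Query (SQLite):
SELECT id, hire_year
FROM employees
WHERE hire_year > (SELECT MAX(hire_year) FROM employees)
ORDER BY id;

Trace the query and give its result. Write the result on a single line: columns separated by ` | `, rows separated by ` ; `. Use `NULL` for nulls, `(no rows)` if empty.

(no rows)

Scalar subquery: MAX(hire_year) over all employees rows = 2024.
Keep rows where hire_year > that value.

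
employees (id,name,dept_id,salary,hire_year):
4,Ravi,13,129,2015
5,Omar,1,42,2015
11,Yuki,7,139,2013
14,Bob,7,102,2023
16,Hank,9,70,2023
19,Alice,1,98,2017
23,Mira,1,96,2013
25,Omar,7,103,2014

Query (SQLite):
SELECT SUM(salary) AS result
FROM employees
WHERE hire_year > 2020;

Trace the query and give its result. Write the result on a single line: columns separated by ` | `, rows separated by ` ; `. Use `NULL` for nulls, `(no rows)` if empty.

Rows where hire_year > 2020 → salary values: [102, 70].
SUM of non-NULL values = 172.

172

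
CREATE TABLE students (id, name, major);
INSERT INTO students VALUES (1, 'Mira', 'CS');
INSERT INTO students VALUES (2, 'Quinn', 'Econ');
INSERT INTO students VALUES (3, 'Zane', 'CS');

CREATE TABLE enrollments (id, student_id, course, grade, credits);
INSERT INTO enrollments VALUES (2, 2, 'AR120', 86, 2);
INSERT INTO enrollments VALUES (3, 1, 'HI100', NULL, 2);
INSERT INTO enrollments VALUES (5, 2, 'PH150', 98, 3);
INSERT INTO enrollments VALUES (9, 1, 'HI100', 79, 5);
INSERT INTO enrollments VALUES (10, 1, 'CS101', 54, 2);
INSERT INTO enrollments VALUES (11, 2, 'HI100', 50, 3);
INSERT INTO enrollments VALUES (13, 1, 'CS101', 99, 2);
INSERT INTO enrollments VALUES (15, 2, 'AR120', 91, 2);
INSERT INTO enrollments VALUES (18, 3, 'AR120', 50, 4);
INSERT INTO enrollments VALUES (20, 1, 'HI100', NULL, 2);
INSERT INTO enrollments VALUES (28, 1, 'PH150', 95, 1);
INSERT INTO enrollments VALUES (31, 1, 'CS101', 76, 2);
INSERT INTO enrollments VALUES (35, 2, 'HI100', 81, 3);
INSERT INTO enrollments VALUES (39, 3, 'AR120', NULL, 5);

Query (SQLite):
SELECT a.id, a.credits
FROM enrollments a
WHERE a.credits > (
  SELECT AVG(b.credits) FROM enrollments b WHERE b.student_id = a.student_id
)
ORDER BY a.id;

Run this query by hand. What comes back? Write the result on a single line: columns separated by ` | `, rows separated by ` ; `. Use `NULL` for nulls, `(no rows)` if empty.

For each enrollments row a, compute AVG(credits) over rows sharing a.student_id.
Keep row a if a.credits > that per-group AVG.
  student_id=1: AVG(credits) = 2.285714
  student_id=2: AVG(credits) = 2.6
  student_id=3: AVG(credits) = 4.5

5 | 3 ; 9 | 5 ; 11 | 3 ; 35 | 3 ; 39 | 5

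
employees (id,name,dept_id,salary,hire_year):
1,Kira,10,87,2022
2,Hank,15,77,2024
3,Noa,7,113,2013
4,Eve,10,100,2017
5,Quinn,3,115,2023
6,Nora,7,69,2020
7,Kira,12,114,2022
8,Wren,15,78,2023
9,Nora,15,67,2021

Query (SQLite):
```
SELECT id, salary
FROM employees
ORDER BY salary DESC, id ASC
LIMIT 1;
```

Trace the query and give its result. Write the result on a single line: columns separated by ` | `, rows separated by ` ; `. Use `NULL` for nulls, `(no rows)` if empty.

5 | 115

Sort by salary desc, tiebreak id asc: (115, id=5), (114, id=7), (113, id=3), (100, id=4) …. Take first 1.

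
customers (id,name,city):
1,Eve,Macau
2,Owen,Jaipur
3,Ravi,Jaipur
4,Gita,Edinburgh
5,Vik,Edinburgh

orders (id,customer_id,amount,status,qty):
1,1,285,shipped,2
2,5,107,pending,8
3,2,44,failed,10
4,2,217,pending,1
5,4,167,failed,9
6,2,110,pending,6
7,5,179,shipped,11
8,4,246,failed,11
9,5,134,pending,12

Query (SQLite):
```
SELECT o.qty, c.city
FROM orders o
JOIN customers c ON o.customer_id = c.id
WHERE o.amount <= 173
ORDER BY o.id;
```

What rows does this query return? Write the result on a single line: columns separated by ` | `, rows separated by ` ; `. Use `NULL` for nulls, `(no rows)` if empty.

Each orders row matches the customers row where customer_id = customers.id.
Then keep rows with o.amount <= 173.

8 | Edinburgh ; 10 | Jaipur ; 9 | Edinburgh ; 6 | Jaipur ; 12 | Edinburgh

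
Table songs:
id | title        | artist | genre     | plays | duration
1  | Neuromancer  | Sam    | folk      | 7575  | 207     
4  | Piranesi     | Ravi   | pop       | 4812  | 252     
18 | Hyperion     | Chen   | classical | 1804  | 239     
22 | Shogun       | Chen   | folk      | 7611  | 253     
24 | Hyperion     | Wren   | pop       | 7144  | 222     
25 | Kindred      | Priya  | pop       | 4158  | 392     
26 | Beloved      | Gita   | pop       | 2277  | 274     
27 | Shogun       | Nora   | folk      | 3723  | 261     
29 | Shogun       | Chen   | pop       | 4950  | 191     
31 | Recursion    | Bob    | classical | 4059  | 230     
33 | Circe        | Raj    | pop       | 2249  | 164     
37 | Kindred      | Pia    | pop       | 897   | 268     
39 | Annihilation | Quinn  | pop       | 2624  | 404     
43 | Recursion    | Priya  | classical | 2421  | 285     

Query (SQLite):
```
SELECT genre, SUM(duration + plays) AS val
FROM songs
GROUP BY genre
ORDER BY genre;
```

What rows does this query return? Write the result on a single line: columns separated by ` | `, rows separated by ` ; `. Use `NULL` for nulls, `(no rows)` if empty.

classical | 9038 ; folk | 19630 ; pop | 31278

For each row compute duration + plays.
Group by genre; take SUM of the expression per group.
  classical: ids {18, 31, 43} → SUM(duration + plays)=9038
  folk: ids {1, 22, 27} → SUM(duration + plays)=19630
  pop: ids {4, 24, 25, 26, 29, 33, 37, 39} → SUM(duration + plays)=31278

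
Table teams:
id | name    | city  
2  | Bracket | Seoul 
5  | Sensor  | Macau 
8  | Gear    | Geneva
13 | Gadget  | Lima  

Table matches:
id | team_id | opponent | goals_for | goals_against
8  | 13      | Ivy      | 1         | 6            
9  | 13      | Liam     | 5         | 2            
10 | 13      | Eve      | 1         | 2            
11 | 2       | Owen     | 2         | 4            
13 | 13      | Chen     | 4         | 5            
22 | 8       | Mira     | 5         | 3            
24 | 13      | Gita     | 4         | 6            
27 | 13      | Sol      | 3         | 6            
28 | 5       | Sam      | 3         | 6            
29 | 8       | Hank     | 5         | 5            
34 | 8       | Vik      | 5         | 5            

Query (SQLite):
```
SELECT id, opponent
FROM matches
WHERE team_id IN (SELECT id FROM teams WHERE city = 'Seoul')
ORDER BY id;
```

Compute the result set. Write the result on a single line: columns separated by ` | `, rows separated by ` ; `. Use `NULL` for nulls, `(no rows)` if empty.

11 | Owen

Inner query: teams.id where city = 'Seoul'.
Outer: keep matches rows whose team_id is in that set.
Inner query → {2}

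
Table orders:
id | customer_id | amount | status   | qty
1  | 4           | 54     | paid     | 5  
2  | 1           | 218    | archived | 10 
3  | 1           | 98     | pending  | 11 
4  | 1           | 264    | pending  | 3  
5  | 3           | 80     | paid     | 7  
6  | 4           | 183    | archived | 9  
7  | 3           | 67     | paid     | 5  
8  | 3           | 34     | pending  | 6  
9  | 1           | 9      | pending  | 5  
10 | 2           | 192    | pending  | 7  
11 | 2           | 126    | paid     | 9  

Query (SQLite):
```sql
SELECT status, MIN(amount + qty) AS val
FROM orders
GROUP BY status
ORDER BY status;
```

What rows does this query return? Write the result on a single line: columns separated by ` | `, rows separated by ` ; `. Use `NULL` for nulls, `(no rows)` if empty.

archived | 192 ; paid | 59 ; pending | 14

For each row compute amount + qty.
Group by status; take MIN of the expression per group.
  archived: ids {2, 6} → MIN(amount + qty)=192
  paid: ids {1, 5, 7, 11} → MIN(amount + qty)=59
  pending: ids {3, 4, 8, 9, 10} → MIN(amount + qty)=14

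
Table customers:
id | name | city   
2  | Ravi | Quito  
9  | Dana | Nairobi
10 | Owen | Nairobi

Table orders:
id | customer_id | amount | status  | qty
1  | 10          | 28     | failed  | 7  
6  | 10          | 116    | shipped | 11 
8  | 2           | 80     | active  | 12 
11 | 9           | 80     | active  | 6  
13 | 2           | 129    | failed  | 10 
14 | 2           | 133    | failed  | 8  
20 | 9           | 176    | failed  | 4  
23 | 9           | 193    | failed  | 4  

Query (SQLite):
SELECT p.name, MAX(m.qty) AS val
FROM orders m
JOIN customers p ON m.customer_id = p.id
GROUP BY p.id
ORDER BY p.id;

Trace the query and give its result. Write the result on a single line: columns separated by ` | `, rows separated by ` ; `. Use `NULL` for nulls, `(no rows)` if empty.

Ravi | 12 ; Dana | 6 ; Owen | 11

Join each orders row to its customers via customer_id.
Group joined rows by customers.id; compute MAX(m.qty) per group.
  2: ids {8, 13, 14} → MAX(m.qty)=12
  9: ids {11, 20, 23} → MAX(m.qty)=6
  10: ids {1, 6} → MAX(m.qty)=11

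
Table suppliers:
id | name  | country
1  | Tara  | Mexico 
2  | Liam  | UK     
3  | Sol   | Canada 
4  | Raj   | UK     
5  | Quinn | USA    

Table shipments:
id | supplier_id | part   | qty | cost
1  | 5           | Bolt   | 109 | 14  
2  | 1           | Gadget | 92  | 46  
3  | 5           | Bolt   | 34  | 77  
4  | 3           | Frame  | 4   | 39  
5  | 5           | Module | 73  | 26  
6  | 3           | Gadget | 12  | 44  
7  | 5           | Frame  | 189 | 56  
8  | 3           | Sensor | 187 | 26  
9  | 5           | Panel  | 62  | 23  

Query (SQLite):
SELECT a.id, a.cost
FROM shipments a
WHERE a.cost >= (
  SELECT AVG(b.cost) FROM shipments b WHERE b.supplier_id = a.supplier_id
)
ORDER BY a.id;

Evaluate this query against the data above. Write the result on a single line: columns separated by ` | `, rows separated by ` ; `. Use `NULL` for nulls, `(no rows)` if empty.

For each shipments row a, compute AVG(cost) over rows sharing a.supplier_id.
Keep row a if a.cost >= that per-group AVG.
  supplier_id=1: AVG(cost) = 46.0
  supplier_id=3: AVG(cost) = 36.333333
  supplier_id=5: AVG(cost) = 39.2

2 | 46 ; 3 | 77 ; 4 | 39 ; 6 | 44 ; 7 | 56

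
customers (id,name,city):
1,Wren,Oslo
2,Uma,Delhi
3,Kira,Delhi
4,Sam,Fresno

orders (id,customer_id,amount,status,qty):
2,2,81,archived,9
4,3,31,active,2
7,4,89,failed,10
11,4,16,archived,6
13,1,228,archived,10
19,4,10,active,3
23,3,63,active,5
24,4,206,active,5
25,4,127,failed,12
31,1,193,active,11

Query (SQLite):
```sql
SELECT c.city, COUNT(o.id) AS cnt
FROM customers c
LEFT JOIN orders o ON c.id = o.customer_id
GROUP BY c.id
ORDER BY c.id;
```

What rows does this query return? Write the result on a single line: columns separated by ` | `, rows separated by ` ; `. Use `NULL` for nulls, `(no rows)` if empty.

LEFT JOIN keeps every customers row; unmatched ones get NULL for orders columns.
Group by customers.id and compute COUNT(o.id). COUNT(col) of an all-NULL group is 0.
  1: ids {13, 31} → COUNT(o.id)=2
  2: ids {2} → COUNT(o.id)=1
  3: ids {4, 23} → COUNT(o.id)=2
  4: ids {7, 11, 19, 24, 25} → COUNT(o.id)=5

Oslo | 2 ; Delhi | 1 ; Delhi | 2 ; Fresno | 5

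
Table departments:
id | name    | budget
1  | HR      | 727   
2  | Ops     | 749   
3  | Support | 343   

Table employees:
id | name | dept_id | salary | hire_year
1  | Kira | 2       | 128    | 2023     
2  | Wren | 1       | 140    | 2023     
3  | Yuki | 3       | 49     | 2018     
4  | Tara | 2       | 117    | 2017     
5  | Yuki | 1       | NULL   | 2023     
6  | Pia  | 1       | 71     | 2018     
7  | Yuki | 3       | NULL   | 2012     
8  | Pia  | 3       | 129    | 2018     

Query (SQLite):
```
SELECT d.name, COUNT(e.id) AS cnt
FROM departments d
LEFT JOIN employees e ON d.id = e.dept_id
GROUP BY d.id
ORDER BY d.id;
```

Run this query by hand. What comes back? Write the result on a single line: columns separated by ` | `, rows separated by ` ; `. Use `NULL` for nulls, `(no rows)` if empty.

HR | 3 ; Ops | 2 ; Support | 3

LEFT JOIN keeps every departments row; unmatched ones get NULL for employees columns.
Group by departments.id and compute COUNT(e.id). COUNT(col) of an all-NULL group is 0.
  1: ids {2, 5, 6} → COUNT(e.id)=3
  2: ids {1, 4} → COUNT(e.id)=2
  3: ids {3, 7, 8} → COUNT(e.id)=3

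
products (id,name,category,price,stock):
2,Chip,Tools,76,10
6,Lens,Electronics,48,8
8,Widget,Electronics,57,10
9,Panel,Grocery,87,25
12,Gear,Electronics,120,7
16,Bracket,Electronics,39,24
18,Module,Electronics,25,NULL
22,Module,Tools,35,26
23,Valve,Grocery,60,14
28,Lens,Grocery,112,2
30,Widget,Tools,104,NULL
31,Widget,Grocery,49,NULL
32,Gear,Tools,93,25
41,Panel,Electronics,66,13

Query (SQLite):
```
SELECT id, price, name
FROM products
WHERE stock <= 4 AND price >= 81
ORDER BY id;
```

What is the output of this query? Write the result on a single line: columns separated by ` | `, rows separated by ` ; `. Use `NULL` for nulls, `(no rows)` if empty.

stock <= 4: ids {28}
price >= 81: ids {9, 12, 28, 30, 32}
Combine with AND.

28 | 112 | Lens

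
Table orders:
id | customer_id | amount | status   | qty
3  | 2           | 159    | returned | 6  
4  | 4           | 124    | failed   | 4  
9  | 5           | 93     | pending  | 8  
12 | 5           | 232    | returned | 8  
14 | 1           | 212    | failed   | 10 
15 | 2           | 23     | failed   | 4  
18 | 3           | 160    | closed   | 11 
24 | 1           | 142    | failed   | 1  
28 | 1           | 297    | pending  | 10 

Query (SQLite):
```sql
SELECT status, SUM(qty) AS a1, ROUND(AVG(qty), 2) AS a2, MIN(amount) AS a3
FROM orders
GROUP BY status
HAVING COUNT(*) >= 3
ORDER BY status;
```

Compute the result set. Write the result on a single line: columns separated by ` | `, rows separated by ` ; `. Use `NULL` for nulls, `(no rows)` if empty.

failed | 19 | 4.75 | 23

Group orders by status.
Per group compute: SUM(qty), ROUND(AVG(qty), 2), MIN(amount).
HAVING: drop groups with fewer than 3 rows.
  closed: ids {18} → SUM(qty)=11, ROUND(AVG(qty), 2)=11, MIN(amount)=160
  failed: ids {4, 14, 15, 24} → SUM(qty)=19, ROUND(AVG(qty), 2)=4.75, MIN(amount)=23
  pending: ids {9, 28} → SUM(qty)=18, ROUND(AVG(qty), 2)=9, MIN(amount)=93
  returned: ids {3, 12} → SUM(qty)=14, ROUND(AVG(qty), 2)=7, MIN(amount)=159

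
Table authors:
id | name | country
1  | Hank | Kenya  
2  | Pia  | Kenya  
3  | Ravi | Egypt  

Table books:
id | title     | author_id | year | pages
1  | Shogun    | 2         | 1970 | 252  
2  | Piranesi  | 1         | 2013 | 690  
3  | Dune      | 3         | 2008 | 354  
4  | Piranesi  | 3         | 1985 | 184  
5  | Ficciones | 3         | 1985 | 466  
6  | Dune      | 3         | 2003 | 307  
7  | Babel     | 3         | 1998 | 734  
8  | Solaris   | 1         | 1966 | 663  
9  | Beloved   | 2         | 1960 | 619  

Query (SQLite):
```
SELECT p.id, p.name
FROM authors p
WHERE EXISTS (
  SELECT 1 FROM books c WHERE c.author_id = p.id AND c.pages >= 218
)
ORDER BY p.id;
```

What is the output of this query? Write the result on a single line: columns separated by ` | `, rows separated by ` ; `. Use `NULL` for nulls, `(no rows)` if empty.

1 | Hank ; 2 | Pia ; 3 | Ravi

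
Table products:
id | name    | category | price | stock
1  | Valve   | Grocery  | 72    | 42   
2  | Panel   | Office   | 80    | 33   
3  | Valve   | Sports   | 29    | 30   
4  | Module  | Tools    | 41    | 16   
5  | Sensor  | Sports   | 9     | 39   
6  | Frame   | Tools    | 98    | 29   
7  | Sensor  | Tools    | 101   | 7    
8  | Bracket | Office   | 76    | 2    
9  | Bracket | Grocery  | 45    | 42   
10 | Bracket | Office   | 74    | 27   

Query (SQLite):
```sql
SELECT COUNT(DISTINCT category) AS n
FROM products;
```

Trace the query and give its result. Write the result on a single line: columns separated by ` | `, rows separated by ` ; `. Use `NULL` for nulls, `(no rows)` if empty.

Count distinct non-NULL category values.

4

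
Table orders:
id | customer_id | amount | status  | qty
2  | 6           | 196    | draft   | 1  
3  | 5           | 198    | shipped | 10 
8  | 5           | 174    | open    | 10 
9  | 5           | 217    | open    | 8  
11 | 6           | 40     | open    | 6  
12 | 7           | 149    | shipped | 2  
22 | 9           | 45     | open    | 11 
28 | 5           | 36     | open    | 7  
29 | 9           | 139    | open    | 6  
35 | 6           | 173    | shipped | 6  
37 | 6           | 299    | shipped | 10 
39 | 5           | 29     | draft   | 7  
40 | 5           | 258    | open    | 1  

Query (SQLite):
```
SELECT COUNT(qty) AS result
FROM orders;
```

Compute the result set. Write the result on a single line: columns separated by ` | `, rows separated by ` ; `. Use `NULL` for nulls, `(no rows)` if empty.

13

All qty values: [1, 10, 10, 8, 6, 2, 11, 7, 6, 6, 10, 7, 1].
COUNT(qty) counts non-NULL values → 13.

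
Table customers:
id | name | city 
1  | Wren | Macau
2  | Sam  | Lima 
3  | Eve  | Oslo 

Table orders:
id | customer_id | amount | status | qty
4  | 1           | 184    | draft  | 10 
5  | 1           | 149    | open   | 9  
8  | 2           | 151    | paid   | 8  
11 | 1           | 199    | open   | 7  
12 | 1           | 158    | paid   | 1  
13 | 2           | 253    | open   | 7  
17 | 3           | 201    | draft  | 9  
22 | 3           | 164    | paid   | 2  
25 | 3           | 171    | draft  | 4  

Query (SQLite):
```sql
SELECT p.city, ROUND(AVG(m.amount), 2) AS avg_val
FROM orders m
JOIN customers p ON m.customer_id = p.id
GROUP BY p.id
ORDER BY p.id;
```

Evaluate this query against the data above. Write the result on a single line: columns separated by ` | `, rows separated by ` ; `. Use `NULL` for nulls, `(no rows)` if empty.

Macau | 172.5 ; Lima | 202 ; Oslo | 178.67

Join each orders row to its customers via customer_id.
Group joined rows by customers.id; compute ROUND(AVG(m.amount), 2) per group.
  1: ids {4, 5, 11, 12} → ROUND(AVG(m.amount), 2)=172.5
  2: ids {8, 13} → ROUND(AVG(m.amount), 2)=202
  3: ids {17, 22, 25} → ROUND(AVG(m.amount), 2)=178.67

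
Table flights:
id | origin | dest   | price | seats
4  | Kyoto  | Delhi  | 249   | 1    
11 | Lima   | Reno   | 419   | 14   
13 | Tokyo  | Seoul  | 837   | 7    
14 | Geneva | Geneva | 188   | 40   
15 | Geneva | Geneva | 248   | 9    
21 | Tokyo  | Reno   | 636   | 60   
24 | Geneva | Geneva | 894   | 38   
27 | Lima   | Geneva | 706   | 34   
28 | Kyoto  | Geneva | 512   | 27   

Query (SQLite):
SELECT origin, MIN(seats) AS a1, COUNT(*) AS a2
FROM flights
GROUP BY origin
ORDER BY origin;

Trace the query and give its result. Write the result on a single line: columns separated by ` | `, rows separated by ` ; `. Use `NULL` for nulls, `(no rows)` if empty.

Geneva | 9 | 3 ; Kyoto | 1 | 2 ; Lima | 14 | 2 ; Tokyo | 7 | 2

Group flights by origin.
Per group compute: MIN(seats), COUNT(*).
  Geneva: ids {14, 15, 24} → MIN(seats)=9, COUNT(*)=3
  Kyoto: ids {4, 28} → MIN(seats)=1, COUNT(*)=2
  Lima: ids {11, 27} → MIN(seats)=14, COUNT(*)=2
  Tokyo: ids {13, 21} → MIN(seats)=7, COUNT(*)=2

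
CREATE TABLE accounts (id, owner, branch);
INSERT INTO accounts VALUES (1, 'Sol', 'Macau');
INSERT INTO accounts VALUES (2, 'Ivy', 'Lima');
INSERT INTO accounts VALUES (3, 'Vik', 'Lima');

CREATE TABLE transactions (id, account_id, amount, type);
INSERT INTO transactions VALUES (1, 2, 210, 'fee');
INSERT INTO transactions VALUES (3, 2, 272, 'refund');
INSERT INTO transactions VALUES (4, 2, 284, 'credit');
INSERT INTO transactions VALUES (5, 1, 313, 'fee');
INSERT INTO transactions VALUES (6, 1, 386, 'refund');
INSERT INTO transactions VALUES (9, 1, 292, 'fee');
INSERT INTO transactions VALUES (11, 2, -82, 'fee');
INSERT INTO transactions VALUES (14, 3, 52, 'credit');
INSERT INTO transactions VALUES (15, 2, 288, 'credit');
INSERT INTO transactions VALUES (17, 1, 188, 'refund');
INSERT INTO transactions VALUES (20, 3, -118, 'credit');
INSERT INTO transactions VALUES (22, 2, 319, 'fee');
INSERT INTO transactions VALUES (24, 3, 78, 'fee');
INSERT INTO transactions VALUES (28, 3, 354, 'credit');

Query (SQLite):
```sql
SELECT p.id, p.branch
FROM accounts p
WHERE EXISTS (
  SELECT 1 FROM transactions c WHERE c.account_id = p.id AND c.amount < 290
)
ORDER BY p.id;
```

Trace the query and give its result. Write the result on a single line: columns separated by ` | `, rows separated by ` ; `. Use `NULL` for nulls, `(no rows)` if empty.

1 | Macau ; 2 | Lima ; 3 | Lima

For each accounts row, check whether any transactions with matching account_id has amount < 290.
Keep rows where that is true.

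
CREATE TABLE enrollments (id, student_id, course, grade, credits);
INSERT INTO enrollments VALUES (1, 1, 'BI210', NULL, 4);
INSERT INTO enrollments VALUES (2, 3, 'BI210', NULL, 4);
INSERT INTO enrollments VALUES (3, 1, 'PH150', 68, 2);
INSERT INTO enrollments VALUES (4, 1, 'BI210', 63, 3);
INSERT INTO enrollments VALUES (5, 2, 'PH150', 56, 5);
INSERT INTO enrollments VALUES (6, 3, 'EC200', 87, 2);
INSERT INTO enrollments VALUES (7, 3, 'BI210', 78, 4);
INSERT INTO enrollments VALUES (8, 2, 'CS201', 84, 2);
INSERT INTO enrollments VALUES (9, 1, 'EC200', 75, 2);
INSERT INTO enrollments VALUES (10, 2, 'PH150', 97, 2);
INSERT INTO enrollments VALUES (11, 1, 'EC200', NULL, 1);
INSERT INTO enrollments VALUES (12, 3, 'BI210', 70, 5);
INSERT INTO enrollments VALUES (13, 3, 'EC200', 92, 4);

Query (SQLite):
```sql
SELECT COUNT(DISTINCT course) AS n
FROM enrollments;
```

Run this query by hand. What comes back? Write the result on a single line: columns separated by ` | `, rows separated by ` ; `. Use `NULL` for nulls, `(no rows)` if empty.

4

Count distinct non-NULL course values.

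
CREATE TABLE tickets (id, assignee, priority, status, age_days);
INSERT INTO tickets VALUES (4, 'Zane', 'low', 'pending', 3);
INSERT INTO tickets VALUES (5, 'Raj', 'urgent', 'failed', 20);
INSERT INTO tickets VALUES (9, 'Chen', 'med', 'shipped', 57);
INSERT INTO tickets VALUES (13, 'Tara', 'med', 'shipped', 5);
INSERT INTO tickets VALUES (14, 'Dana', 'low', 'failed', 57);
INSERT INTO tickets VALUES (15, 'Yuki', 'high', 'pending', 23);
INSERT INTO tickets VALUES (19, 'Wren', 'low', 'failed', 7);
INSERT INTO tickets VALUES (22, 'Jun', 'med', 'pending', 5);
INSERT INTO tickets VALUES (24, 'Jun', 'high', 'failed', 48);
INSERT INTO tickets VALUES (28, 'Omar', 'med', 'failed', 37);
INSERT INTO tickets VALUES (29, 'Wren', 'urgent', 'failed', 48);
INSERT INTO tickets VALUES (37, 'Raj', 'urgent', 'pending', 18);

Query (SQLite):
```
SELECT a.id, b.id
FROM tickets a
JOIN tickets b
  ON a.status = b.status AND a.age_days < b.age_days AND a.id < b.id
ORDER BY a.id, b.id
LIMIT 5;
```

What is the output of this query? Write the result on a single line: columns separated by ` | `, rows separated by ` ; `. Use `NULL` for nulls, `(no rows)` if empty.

Pairs (a,b) with same status, a.age_days < b.age_days, a.id < b.id.
status groups: failed:{5,14,19,24,28,29} pending:{4,15,22,37} shipped:{9,13}
Ordered by (a.id, b.id); first 5.

4 | 15 ; 4 | 22 ; 4 | 37 ; 5 | 14 ; 5 | 24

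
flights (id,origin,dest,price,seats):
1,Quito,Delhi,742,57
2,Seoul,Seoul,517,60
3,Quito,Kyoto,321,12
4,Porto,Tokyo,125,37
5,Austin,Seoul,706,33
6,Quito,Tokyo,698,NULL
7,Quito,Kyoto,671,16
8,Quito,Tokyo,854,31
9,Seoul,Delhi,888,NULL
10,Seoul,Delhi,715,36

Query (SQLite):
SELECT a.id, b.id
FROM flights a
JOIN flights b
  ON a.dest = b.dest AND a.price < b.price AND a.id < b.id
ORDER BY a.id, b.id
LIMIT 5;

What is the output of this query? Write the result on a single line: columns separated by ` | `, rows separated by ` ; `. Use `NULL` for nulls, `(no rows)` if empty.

Pairs (a,b) with same dest, a.price < b.price, a.id < b.id.
dest groups: Delhi:{1,9,10} Kyoto:{3,7} Seoul:{2,5} Tokyo:{4,6,8}
Ordered by (a.id, b.id); first 5.

1 | 9 ; 2 | 5 ; 3 | 7 ; 4 | 6 ; 4 | 8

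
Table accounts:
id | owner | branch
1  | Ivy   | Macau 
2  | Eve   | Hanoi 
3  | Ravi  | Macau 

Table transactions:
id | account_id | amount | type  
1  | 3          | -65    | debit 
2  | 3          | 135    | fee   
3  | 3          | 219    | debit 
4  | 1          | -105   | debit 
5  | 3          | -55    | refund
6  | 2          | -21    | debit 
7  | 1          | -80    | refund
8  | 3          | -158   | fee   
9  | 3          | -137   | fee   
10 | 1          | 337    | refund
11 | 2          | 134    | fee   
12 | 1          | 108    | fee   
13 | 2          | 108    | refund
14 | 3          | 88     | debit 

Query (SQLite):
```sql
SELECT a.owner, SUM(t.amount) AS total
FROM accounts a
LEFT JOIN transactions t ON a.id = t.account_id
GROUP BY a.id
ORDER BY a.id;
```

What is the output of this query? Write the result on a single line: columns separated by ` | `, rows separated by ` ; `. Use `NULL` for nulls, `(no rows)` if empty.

LEFT JOIN keeps every accounts row; unmatched ones get NULL for transactions columns.
Group by accounts.id and compute SUM(t.amount). SUM over an all-NULL group is NULL.
  1: ids {4, 7, 10, 12} → SUM(t.amount)=260
  2: ids {6, 11, 13} → SUM(t.amount)=221
  3: ids {1, 2, 3, 5, 8, 9, 14} → SUM(t.amount)=27

Ivy | 260 ; Eve | 221 ; Ravi | 27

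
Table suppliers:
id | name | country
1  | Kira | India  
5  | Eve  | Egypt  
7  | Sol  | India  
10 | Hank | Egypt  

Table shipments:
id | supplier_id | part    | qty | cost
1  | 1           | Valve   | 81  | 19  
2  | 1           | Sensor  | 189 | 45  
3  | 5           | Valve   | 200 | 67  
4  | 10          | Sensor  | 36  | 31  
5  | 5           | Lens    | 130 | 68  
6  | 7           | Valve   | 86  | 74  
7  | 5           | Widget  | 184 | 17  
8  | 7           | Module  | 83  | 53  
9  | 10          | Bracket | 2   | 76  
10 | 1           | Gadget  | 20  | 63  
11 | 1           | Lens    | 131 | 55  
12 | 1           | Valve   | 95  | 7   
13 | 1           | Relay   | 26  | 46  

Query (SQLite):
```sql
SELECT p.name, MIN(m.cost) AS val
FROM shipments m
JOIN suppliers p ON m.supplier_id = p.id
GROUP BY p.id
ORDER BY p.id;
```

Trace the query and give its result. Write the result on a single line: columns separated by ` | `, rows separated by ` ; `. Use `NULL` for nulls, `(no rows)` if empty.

Kira | 7 ; Eve | 17 ; Sol | 53 ; Hank | 31

Join each shipments row to its suppliers via supplier_id.
Group joined rows by suppliers.id; compute MIN(m.cost) per group.
  1: ids {1, 2, 10, 11, 12, 13} → MIN(m.cost)=7
  5: ids {3, 5, 7} → MIN(m.cost)=17
  7: ids {6, 8} → MIN(m.cost)=53
  10: ids {4, 9} → MIN(m.cost)=31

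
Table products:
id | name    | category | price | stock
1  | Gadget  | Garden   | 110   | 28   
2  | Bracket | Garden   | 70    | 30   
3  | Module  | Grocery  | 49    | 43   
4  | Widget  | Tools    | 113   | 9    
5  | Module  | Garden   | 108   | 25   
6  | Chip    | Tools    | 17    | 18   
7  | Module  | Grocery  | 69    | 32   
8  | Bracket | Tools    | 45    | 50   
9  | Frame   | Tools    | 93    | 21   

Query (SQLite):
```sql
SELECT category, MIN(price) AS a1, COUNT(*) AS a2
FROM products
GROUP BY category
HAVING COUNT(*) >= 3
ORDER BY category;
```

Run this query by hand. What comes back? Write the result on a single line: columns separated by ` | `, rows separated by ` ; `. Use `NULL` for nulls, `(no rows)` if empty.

Garden | 70 | 3 ; Tools | 17 | 4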